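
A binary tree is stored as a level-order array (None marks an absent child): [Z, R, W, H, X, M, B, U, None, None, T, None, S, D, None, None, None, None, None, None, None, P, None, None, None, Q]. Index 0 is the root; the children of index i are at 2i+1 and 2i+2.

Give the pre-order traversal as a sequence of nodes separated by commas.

Z, R, H, U, X, T, P, W, M, S, Q, B, D

Pre-order visits the node, then its left subtree, then its right subtree.
Visit Z.
At Z: go left to R.
  Visit R.
  At R: go left to H.
    Visit H.
    At H: go left to U.
      U is a leaf — visit U.
    At H: no right child.
  At R: go right to X.
    Visit X.
    At X: no left child.
    At X: go right to T.
      Visit T.
      At T: go left to P.
        P is a leaf — visit P.
      At T: no right child.
At Z: go right to W.
  Visit W.
  At W: go left to M.
    Visit M.
    At M: no left child.
    At M: go right to S.
      Visit S.
      At S: go left to Q.
        Q is a leaf — visit Q.
      At S: no right child.
  At W: go right to B.
    Visit B.
    At B: go left to D.
      D is a leaf — visit D.
    At B: no right child.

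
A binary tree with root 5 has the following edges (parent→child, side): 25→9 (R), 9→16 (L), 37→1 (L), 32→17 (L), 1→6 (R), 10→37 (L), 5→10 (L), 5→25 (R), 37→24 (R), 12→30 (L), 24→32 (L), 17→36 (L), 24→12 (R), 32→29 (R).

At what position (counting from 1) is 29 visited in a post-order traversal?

5

Post-order visits the left subtree, then the right subtree, then the node.
At 5: go left to 10.
  At 10: go left to 37.
    At 37: go left to 1.
      At 1: no left child.
      At 1: go right to 6.
        6 is a leaf — visit 6.
      Visit 1.
    At 37: go right to 24.
      At 24: go left to 32.
        At 32: go left to 17.
          At 17: go left to 36.
            36 is a leaf — visit 36.
          At 17: no right child.
          Visit 17.
        At 32: go right to 29.
          29 is a leaf — visit 29.
        Visit 32.
      At 24: go right to 12.
        At 12: go left to 30.
          30 is a leaf — visit 30.
        At 12: no right child.
        Visit 12.
      Visit 24.
    Visit 37.
  At 10: no right child.
  Visit 10.
At 5: go right to 25.
  At 25: no left child.
  At 25: go right to 9.
    At 9: go left to 16.
      16 is a leaf — visit 16.
    At 9: no right child.
    Visit 9.
  Visit 25.
Visit 5.
Full post-order sequence: 6, 1, 36, 17, 29, 32, 30, 12, 24, 37, 10, 16, 9, 25, 5.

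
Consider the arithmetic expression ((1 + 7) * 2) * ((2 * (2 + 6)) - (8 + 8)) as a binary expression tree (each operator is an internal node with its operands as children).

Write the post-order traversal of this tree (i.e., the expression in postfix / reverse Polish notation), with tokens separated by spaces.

Post-order on an expression tree gives postfix notation: for each operator, emit left operand, right operand, then the operator.

1 7 + 2 * 2 2 6 + * 8 8 + - *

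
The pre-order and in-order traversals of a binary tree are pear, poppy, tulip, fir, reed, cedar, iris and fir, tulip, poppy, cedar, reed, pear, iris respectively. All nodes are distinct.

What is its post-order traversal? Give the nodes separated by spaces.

The first element of pre-order is the root; it splits in-order into left and right subtrees.
Root pear: left subtree has 5 nodes {fir, tulip, poppy, cedar, reed}, right has 1 {iris}.
  Root poppy: left subtree has 2 nodes {fir, tulip}, right has 2 {cedar, reed}.
    Root tulip: left subtree has 1 node {fir}, right has 0 { }.
    Root reed: left subtree has 1 node {cedar}, right has 0 { }.

fir tulip cedar reed poppy iris pear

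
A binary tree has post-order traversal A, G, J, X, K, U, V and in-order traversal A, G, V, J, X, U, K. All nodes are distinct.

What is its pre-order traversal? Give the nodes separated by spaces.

V G A U X J K

The last element of post-order is the root; it splits in-order into left and right subtrees.
Root V: left subtree has 2 nodes {A, G}, right has 4 {J, X, U, K}.
  Root G: left subtree has 1 node {A}, right has 0 { }.
  Root U: left subtree has 2 nodes {J, X}, right has 1 {K}.
    Root X: left subtree has 1 node {J}, right has 0 { }.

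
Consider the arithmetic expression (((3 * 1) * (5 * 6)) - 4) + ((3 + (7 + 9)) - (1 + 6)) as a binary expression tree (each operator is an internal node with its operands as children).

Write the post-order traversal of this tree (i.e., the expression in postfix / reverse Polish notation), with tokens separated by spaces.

Post-order on an expression tree gives postfix notation: for each operator, emit left operand, right operand, then the operator.

3 1 * 5 6 * * 4 - 3 7 9 + + 1 6 + - +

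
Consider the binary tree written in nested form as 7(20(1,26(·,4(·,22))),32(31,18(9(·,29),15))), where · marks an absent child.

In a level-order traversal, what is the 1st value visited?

Level-order visits nodes level by level from the root, left to right within each level.
Level 0: 7
Level 1: 20, 32
Level 2: 1, 26, 31, 18
Level 3: 4, 9, 15
Level 4: 22, 29
Full level-order sequence: 7, 20, 32, 1, 26, 31, 18, 4, 9, 15, 22, 29.

7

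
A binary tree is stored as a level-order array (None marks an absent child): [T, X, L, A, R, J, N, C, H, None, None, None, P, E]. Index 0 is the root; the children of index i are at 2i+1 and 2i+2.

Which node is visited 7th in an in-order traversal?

J

In-order visits the left subtree, then the node, then the right subtree.
At T: go left to X.
  At X: go left to A.
    At A: go left to C.
      C is a leaf — visit C.
    Visit A.
    At A: go right to H.
      H is a leaf — visit H.
  Visit X.
  At X: go right to R.
    R is a leaf — visit R.
Visit T.
At T: go right to L.
  At L: go left to J.
    At J: no left child.
    Visit J.
    At J: go right to P.
      P is a leaf — visit P.
  Visit L.
  At L: go right to N.
    At N: go left to E.
      E is a leaf — visit E.
    Visit N.
    At N: no right child.
Full in-order sequence: C, A, H, X, R, T, J, P, L, E, N.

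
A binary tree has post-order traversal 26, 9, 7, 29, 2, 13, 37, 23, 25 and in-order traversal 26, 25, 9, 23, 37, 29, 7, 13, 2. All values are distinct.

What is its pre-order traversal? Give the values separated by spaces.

25 26 23 9 37 13 29 7 2

The last element of post-order is the root; it splits in-order into left and right subtrees.
Root 25: left subtree has 1 node {26}, right has 7 {9, 23, 37, 29, 7, 13, 2}.
  Root 23: left subtree has 1 node {9}, right has 5 {37, 29, 7, 13, 2}.
    Root 37: left subtree has 0 nodes { }, right has 4 {29, 7, 13, 2}.
      Root 13: left subtree has 2 nodes {29, 7}, right has 1 {2}.
        Root 29: left subtree has 0 nodes { }, right has 1 {7}.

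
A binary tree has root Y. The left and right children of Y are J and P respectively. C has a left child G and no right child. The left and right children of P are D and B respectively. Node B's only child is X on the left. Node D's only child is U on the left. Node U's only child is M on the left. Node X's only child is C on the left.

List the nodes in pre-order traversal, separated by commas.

Y, J, P, D, U, M, B, X, C, G

Pre-order visits the node, then its left subtree, then its right subtree.
Visit Y.
At Y: go left to J.
  J is a leaf — visit J.
At Y: go right to P.
  Visit P.
  At P: go left to D.
    Visit D.
    At D: go left to U.
      Visit U.
      At U: go left to M.
        M is a leaf — visit M.
      At U: no right child.
    At D: no right child.
  At P: go right to B.
    Visit B.
    At B: go left to X.
      Visit X.
      At X: go left to C.
        Visit C.
        At C: go left to G.
          G is a leaf — visit G.
        At C: no right child.
      At X: no right child.
    At B: no right child.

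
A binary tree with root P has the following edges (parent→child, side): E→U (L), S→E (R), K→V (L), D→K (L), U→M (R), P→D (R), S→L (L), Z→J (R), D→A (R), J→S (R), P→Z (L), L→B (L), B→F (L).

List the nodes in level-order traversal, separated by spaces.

P Z D J K A S V L E B U F M

Level-order visits nodes level by level from the root, left to right within each level.
Level 0: P
Level 1: Z, D
Level 2: J, K, A
Level 3: S, V
Level 4: L, E
Level 5: B, U
Level 6: F, M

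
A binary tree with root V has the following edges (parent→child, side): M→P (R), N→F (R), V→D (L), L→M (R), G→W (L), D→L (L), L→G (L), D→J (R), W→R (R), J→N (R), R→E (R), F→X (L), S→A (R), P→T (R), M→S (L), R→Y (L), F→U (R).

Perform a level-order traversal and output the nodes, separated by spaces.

Level-order visits nodes level by level from the root, left to right within each level.
Level 0: V
Level 1: D
Level 2: L, J
Level 3: G, M, N
Level 4: W, S, P, F
Level 5: R, A, T, X, U
Level 6: Y, E

V D L J G M N W S P F R A T X U Y E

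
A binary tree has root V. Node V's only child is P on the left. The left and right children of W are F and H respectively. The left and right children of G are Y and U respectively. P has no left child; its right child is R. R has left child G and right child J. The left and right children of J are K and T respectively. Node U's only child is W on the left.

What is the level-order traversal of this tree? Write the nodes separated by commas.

Level-order visits nodes level by level from the root, left to right within each level.
Level 0: V
Level 1: P
Level 2: R
Level 3: G, J
Level 4: Y, U, K, T
Level 5: W
Level 6: F, H

V, P, R, G, J, Y, U, K, T, W, F, H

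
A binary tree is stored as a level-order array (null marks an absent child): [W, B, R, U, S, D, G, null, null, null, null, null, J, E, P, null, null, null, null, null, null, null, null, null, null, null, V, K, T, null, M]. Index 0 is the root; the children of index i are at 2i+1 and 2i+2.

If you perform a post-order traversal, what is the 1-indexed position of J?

Post-order visits the left subtree, then the right subtree, then the node.
At W: go left to B.
  At B: go left to U.
    U is a leaf — visit U.
  At B: go right to S.
    S is a leaf — visit S.
  Visit B.
At W: go right to R.
  At R: go left to D.
    At D: no left child.
    At D: go right to J.
      At J: no left child.
      At J: go right to V.
        V is a leaf — visit V.
      Visit J.
    Visit D.
  At R: go right to G.
    At G: go left to E.
      At E: go left to K.
        K is a leaf — visit K.
      At E: go right to T.
        T is a leaf — visit T.
      Visit E.
    At G: go right to P.
      At P: no left child.
      At P: go right to M.
        M is a leaf — visit M.
      Visit P.
    Visit G.
  Visit R.
Visit W.
Full post-order sequence: U, S, B, V, J, D, K, T, E, M, P, G, R, W.

5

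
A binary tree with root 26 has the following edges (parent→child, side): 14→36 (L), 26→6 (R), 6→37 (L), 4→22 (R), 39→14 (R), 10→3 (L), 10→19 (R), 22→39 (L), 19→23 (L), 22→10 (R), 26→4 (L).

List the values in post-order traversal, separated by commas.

Post-order visits the left subtree, then the right subtree, then the node.
At 26: go left to 4.
  At 4: no left child.
  At 4: go right to 22.
    At 22: go left to 39.
      At 39: no left child.
      At 39: go right to 14.
        At 14: go left to 36.
          36 is a leaf — visit 36.
        At 14: no right child.
        Visit 14.
      Visit 39.
    At 22: go right to 10.
      At 10: go left to 3.
        3 is a leaf — visit 3.
      At 10: go right to 19.
        At 19: go left to 23.
          23 is a leaf — visit 23.
        At 19: no right child.
        Visit 19.
      Visit 10.
    Visit 22.
  Visit 4.
At 26: go right to 6.
  At 6: go left to 37.
    37 is a leaf — visit 37.
  At 6: no right child.
  Visit 6.
Visit 26.

36, 14, 39, 3, 23, 19, 10, 22, 4, 37, 6, 26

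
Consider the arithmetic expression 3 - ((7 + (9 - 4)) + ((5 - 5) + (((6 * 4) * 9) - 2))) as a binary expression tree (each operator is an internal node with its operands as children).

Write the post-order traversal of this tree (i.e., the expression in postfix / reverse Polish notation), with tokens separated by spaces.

3 7 9 4 - + 5 5 - 6 4 * 9 * 2 - + + -

Post-order on an expression tree gives postfix notation: for each operator, emit left operand, right operand, then the operator.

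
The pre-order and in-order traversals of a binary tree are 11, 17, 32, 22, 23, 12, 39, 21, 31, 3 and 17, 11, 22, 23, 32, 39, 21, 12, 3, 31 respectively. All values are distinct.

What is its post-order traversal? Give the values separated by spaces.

17 23 22 21 39 3 31 12 32 11

The first element of pre-order is the root; it splits in-order into left and right subtrees.
Root 11: left subtree has 1 node {17}, right has 8 {22, 23, 32, 39, 21, 12, 3, 31}.
  Root 32: left subtree has 2 nodes {22, 23}, right has 5 {39, 21, 12, 3, 31}.
    Root 22: left subtree has 0 nodes { }, right has 1 {23}.
    Root 12: left subtree has 2 nodes {39, 21}, right has 2 {3, 31}.
      Root 39: left subtree has 0 nodes { }, right has 1 {21}.
      Root 31: left subtree has 1 node {3}, right has 0 { }.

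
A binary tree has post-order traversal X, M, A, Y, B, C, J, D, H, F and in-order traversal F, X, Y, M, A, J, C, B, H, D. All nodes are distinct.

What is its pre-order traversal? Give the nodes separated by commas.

F, H, J, Y, X, A, M, C, B, D

The last element of post-order is the root; it splits in-order into left and right subtrees.
Root F: left subtree has 0 nodes { }, right has 9 {X, Y, M, A, J, C, B, H, D}.
  Root H: left subtree has 7 nodes {X, Y, M, A, J, C, B}, right has 1 {D}.
    Root J: left subtree has 4 nodes {X, Y, M, A}, right has 2 {C, B}.
      Root Y: left subtree has 1 node {X}, right has 2 {M, A}.
        Root A: left subtree has 1 node {M}, right has 0 { }.
      Root C: left subtree has 0 nodes { }, right has 1 {B}.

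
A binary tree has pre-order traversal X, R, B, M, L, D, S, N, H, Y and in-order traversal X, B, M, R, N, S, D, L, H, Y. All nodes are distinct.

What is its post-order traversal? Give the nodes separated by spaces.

The first element of pre-order is the root; it splits in-order into left and right subtrees.
Root X: left subtree has 0 nodes { }, right has 9 {B, M, R, N, S, D, L, H, Y}.
  Root R: left subtree has 2 nodes {B, M}, right has 6 {N, S, D, L, H, Y}.
    Root B: left subtree has 0 nodes { }, right has 1 {M}.
    Root L: left subtree has 3 nodes {N, S, D}, right has 2 {H, Y}.
      Root D: left subtree has 2 nodes {N, S}, right has 0 { }.
        Root S: left subtree has 1 node {N}, right has 0 { }.
      Root H: left subtree has 0 nodes { }, right has 1 {Y}.

M B N S D Y H L R X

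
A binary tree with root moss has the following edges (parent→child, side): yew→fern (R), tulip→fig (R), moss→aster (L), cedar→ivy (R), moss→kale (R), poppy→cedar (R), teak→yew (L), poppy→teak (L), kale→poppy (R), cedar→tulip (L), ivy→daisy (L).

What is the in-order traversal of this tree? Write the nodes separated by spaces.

aster moss kale yew fern teak poppy tulip fig cedar daisy ivy

In-order visits the left subtree, then the node, then the right subtree.
At moss: go left to aster.
  aster is a leaf — visit aster.
Visit moss.
At moss: go right to kale.
  At kale: no left child.
  Visit kale.
  At kale: go right to poppy.
    At poppy: go left to teak.
      At teak: go left to yew.
        At yew: no left child.
        Visit yew.
        At yew: go right to fern.
          fern is a leaf — visit fern.
      Visit teak.
      At teak: no right child.
    Visit poppy.
    At poppy: go right to cedar.
      At cedar: go left to tulip.
        At tulip: no left child.
        Visit tulip.
        At tulip: go right to fig.
          fig is a leaf — visit fig.
      Visit cedar.
      At cedar: go right to ivy.
        At ivy: go left to daisy.
          daisy is a leaf — visit daisy.
        Visit ivy.
        At ivy: no right child.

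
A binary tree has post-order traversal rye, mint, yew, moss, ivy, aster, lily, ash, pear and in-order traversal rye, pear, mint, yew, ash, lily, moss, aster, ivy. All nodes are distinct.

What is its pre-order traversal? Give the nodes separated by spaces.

pear rye ash yew mint lily aster moss ivy

The last element of post-order is the root; it splits in-order into left and right subtrees.
Root pear: left subtree has 1 node {rye}, right has 7 {mint, yew, ash, lily, moss, aster, ivy}.
  Root ash: left subtree has 2 nodes {mint, yew}, right has 4 {lily, moss, aster, ivy}.
    Root yew: left subtree has 1 node {mint}, right has 0 { }.
    Root lily: left subtree has 0 nodes { }, right has 3 {moss, aster, ivy}.
      Root aster: left subtree has 1 node {moss}, right has 1 {ivy}.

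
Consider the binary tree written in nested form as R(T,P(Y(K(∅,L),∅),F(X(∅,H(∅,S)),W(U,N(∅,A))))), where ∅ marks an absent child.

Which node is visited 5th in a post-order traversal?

Post-order visits the left subtree, then the right subtree, then the node.
At R: go left to T.
  T is a leaf — visit T.
At R: go right to P.
  At P: go left to Y.
    At Y: go left to K.
      At K: no left child.
      At K: go right to L.
        L is a leaf — visit L.
      Visit K.
    At Y: no right child.
    Visit Y.
  At P: go right to F.
    At F: go left to X.
      At X: no left child.
      At X: go right to H.
        At H: no left child.
        At H: go right to S.
          S is a leaf — visit S.
        Visit H.
      Visit X.
    At F: go right to W.
      At W: go left to U.
        U is a leaf — visit U.
      At W: go right to N.
        At N: no left child.
        At N: go right to A.
          A is a leaf — visit A.
        Visit N.
      Visit W.
    Visit F.
  Visit P.
Visit R.
Full post-order sequence: T, L, K, Y, S, H, X, U, A, N, W, F, P, R.

S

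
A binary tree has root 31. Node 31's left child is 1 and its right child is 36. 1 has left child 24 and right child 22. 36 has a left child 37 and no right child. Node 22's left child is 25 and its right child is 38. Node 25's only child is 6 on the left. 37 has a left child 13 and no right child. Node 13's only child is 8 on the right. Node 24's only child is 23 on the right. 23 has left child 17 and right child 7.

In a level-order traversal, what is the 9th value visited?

Level-order visits nodes level by level from the root, left to right within each level.
Level 0: 31
Level 1: 1, 36
Level 2: 24, 22, 37
Level 3: 23, 25, 38, 13
Level 4: 17, 7, 6, 8
Full level-order sequence: 31, 1, 36, 24, 22, 37, 23, 25, 38, 13, 17, 7, 6, 8.

38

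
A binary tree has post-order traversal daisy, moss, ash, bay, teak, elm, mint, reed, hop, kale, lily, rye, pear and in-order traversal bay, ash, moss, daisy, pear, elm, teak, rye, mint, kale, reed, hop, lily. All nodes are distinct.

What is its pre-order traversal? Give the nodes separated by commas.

pear, bay, ash, moss, daisy, rye, elm, teak, lily, kale, mint, hop, reed

The last element of post-order is the root; it splits in-order into left and right subtrees.
Root pear: left subtree has 4 nodes {bay, ash, moss, daisy}, right has 8 {elm, teak, rye, mint, kale, reed, hop, lily}.
  Root bay: left subtree has 0 nodes { }, right has 3 {ash, moss, daisy}.
    Root ash: left subtree has 0 nodes { }, right has 2 {moss, daisy}.
      Root moss: left subtree has 0 nodes { }, right has 1 {daisy}.
  Root rye: left subtree has 2 nodes {elm, teak}, right has 5 {mint, kale, reed, hop, lily}.
    Root elm: left subtree has 0 nodes { }, right has 1 {teak}.
    Root lily: left subtree has 4 nodes {mint, kale, reed, hop}, right has 0 { }.
      Root kale: left subtree has 1 node {mint}, right has 2 {reed, hop}.
        Root hop: left subtree has 1 node {reed}, right has 0 { }.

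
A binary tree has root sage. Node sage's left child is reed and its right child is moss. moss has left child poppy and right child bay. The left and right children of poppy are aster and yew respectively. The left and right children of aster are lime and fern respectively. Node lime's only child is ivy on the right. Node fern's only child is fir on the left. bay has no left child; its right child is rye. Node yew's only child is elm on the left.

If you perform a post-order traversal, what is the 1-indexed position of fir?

Post-order visits the left subtree, then the right subtree, then the node.
At sage: go left to reed.
  reed is a leaf — visit reed.
At sage: go right to moss.
  At moss: go left to poppy.
    At poppy: go left to aster.
      At aster: go left to lime.
        At lime: no left child.
        At lime: go right to ivy.
          ivy is a leaf — visit ivy.
        Visit lime.
      At aster: go right to fern.
        At fern: go left to fir.
          fir is a leaf — visit fir.
        At fern: no right child.
        Visit fern.
      Visit aster.
    At poppy: go right to yew.
      At yew: go left to elm.
        elm is a leaf — visit elm.
      At yew: no right child.
      Visit yew.
    Visit poppy.
  At moss: go right to bay.
    At bay: no left child.
    At bay: go right to rye.
      rye is a leaf — visit rye.
    Visit bay.
  Visit moss.
Visit sage.
Full post-order sequence: reed, ivy, lime, fir, fern, aster, elm, yew, poppy, rye, bay, moss, sage.

4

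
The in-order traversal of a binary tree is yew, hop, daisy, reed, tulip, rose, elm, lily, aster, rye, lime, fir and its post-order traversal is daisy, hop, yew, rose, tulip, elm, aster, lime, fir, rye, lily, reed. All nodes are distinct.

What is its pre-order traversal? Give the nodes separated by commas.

reed, yew, hop, daisy, lily, elm, tulip, rose, rye, aster, fir, lime

The last element of post-order is the root; it splits in-order into left and right subtrees.
Root reed: left subtree has 3 nodes {yew, hop, daisy}, right has 8 {tulip, rose, elm, lily, aster, rye, lime, fir}.
  Root yew: left subtree has 0 nodes { }, right has 2 {hop, daisy}.
    Root hop: left subtree has 0 nodes { }, right has 1 {daisy}.
  Root lily: left subtree has 3 nodes {tulip, rose, elm}, right has 4 {aster, rye, lime, fir}.
    Root elm: left subtree has 2 nodes {tulip, rose}, right has 0 { }.
      Root tulip: left subtree has 0 nodes { }, right has 1 {rose}.
    Root rye: left subtree has 1 node {aster}, right has 2 {lime, fir}.
      Root fir: left subtree has 1 node {lime}, right has 0 { }.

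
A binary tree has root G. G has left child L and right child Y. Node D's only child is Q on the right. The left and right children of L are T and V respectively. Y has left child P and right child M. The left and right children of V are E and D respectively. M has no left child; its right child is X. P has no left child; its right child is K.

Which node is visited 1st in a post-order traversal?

T

Post-order visits the left subtree, then the right subtree, then the node.
At G: go left to L.
  At L: go left to T.
    T is a leaf — visit T.
  At L: go right to V.
    At V: go left to E.
      E is a leaf — visit E.
    At V: go right to D.
      At D: no left child.
      At D: go right to Q.
        Q is a leaf — visit Q.
      Visit D.
    Visit V.
  Visit L.
At G: go right to Y.
  At Y: go left to P.
    At P: no left child.
    At P: go right to K.
      K is a leaf — visit K.
    Visit P.
  At Y: go right to M.
    At M: no left child.
    At M: go right to X.
      X is a leaf — visit X.
    Visit M.
  Visit Y.
Visit G.
Full post-order sequence: T, E, Q, D, V, L, K, P, X, M, Y, G.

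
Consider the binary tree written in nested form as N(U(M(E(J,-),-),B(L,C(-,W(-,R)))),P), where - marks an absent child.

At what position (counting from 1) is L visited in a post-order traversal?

4

Post-order visits the left subtree, then the right subtree, then the node.
At N: go left to U.
  At U: go left to M.
    At M: go left to E.
      At E: go left to J.
        J is a leaf — visit J.
      At E: no right child.
      Visit E.
    At M: no right child.
    Visit M.
  At U: go right to B.
    At B: go left to L.
      L is a leaf — visit L.
    At B: go right to C.
      At C: no left child.
      At C: go right to W.
        At W: no left child.
        At W: go right to R.
          R is a leaf — visit R.
        Visit W.
      Visit C.
    Visit B.
  Visit U.
At N: go right to P.
  P is a leaf — visit P.
Visit N.
Full post-order sequence: J, E, M, L, R, W, C, B, U, P, N.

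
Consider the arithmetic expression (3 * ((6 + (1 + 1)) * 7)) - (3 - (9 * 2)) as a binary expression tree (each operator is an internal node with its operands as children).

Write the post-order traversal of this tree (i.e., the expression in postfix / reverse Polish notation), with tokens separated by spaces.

Post-order on an expression tree gives postfix notation: for each operator, emit left operand, right operand, then the operator.

3 6 1 1 + + 7 * * 3 9 2 * - -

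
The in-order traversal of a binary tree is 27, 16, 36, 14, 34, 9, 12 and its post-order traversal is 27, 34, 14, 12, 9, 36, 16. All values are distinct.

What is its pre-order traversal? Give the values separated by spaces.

The last element of post-order is the root; it splits in-order into left and right subtrees.
Root 16: left subtree has 1 node {27}, right has 5 {36, 14, 34, 9, 12}.
  Root 36: left subtree has 0 nodes { }, right has 4 {14, 34, 9, 12}.
    Root 9: left subtree has 2 nodes {14, 34}, right has 1 {12}.
      Root 14: left subtree has 0 nodes { }, right has 1 {34}.

16 27 36 9 14 34 12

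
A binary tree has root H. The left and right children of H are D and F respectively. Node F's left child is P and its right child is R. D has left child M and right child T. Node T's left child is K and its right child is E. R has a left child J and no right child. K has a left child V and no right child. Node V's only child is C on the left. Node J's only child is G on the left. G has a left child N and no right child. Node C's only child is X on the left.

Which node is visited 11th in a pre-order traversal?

Pre-order visits the node, then its left subtree, then its right subtree.
Visit H.
At H: go left to D.
  Visit D.
  At D: go left to M.
    M is a leaf — visit M.
  At D: go right to T.
    Visit T.
    At T: go left to K.
      Visit K.
      At K: go left to V.
        Visit V.
        At V: go left to C.
          Visit C.
          At C: go left to X.
            X is a leaf — visit X.
          At C: no right child.
        At V: no right child.
      At K: no right child.
    At T: go right to E.
      E is a leaf — visit E.
At H: go right to F.
  Visit F.
  At F: go left to P.
    P is a leaf — visit P.
  At F: go right to R.
    Visit R.
    At R: go left to J.
      Visit J.
      At J: go left to G.
        Visit G.
        At G: go left to N.
          N is a leaf — visit N.
        At G: no right child.
      At J: no right child.
    At R: no right child.
Full pre-order sequence: H, D, M, T, K, V, C, X, E, F, P, R, J, G, N.

P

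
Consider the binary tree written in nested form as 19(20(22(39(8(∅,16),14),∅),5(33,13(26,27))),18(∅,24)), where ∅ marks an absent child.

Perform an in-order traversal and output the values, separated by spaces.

8 16 39 14 22 20 33 5 26 13 27 19 18 24

In-order visits the left subtree, then the node, then the right subtree.
At 19: go left to 20.
  At 20: go left to 22.
    At 22: go left to 39.
      At 39: go left to 8.
        At 8: no left child.
        Visit 8.
        At 8: go right to 16.
          16 is a leaf — visit 16.
      Visit 39.
      At 39: go right to 14.
        14 is a leaf — visit 14.
    Visit 22.
    At 22: no right child.
  Visit 20.
  At 20: go right to 5.
    At 5: go left to 33.
      33 is a leaf — visit 33.
    Visit 5.
    At 5: go right to 13.
      At 13: go left to 26.
        26 is a leaf — visit 26.
      Visit 13.
      At 13: go right to 27.
        27 is a leaf — visit 27.
Visit 19.
At 19: go right to 18.
  At 18: no left child.
  Visit 18.
  At 18: go right to 24.
    24 is a leaf — visit 24.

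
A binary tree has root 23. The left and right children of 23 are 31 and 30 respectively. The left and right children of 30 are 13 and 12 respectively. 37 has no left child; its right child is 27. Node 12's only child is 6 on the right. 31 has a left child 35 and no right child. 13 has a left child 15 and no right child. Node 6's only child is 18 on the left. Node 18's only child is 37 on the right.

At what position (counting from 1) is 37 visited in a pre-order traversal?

Pre-order visits the node, then its left subtree, then its right subtree.
Visit 23.
At 23: go left to 31.
  Visit 31.
  At 31: go left to 35.
    35 is a leaf — visit 35.
  At 31: no right child.
At 23: go right to 30.
  Visit 30.
  At 30: go left to 13.
    Visit 13.
    At 13: go left to 15.
      15 is a leaf — visit 15.
    At 13: no right child.
  At 30: go right to 12.
    Visit 12.
    At 12: no left child.
    At 12: go right to 6.
      Visit 6.
      At 6: go left to 18.
        Visit 18.
        At 18: no left child.
        At 18: go right to 37.
          Visit 37.
          At 37: no left child.
          At 37: go right to 27.
            27 is a leaf — visit 27.
      At 6: no right child.
Full pre-order sequence: 23, 31, 35, 30, 13, 15, 12, 6, 18, 37, 27.

10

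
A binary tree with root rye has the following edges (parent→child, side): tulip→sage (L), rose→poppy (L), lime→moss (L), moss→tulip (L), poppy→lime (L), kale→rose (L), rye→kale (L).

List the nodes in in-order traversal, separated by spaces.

sage tulip moss lime poppy rose kale rye

In-order visits the left subtree, then the node, then the right subtree.
At rye: go left to kale.
  At kale: go left to rose.
    At rose: go left to poppy.
      At poppy: go left to lime.
        At lime: go left to moss.
          At moss: go left to tulip.
            At tulip: go left to sage.
              sage is a leaf — visit sage.
            Visit tulip.
            At tulip: no right child.
          Visit moss.
          At moss: no right child.
        Visit lime.
        At lime: no right child.
      Visit poppy.
      At poppy: no right child.
    Visit rose.
    At rose: no right child.
  Visit kale.
  At kale: no right child.
Visit rye.
At rye: no right child.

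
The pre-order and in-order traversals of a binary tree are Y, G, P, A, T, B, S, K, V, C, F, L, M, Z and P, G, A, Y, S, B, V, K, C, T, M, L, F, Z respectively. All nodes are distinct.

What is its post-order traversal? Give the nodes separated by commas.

The first element of pre-order is the root; it splits in-order into left and right subtrees.
Root Y: left subtree has 3 nodes {P, G, A}, right has 10 {S, B, V, K, C, T, M, L, F, Z}.
  Root G: left subtree has 1 node {P}, right has 1 {A}.
  Root T: left subtree has 5 nodes {S, B, V, K, C}, right has 4 {M, L, F, Z}.
    Root B: left subtree has 1 node {S}, right has 3 {V, K, C}.
      Root K: left subtree has 1 node {V}, right has 1 {C}.
    Root F: left subtree has 2 nodes {M, L}, right has 1 {Z}.
      Root L: left subtree has 1 node {M}, right has 0 { }.

P, A, G, S, V, C, K, B, M, L, Z, F, T, Y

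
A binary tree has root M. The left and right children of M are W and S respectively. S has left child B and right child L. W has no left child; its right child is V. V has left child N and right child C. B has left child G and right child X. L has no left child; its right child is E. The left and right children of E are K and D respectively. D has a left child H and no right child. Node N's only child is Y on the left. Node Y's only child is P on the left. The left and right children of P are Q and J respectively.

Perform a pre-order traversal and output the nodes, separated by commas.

M, W, V, N, Y, P, Q, J, C, S, B, G, X, L, E, K, D, H

Pre-order visits the node, then its left subtree, then its right subtree.
Visit M.
At M: go left to W.
  Visit W.
  At W: no left child.
  At W: go right to V.
    Visit V.
    At V: go left to N.
      Visit N.
      At N: go left to Y.
        Visit Y.
        At Y: go left to P.
          Visit P.
          At P: go left to Q.
            Q is a leaf — visit Q.
          At P: go right to J.
            J is a leaf — visit J.
        At Y: no right child.
      At N: no right child.
    At V: go right to C.
      C is a leaf — visit C.
At M: go right to S.
  Visit S.
  At S: go left to B.
    Visit B.
    At B: go left to G.
      G is a leaf — visit G.
    At B: go right to X.
      X is a leaf — visit X.
  At S: go right to L.
    Visit L.
    At L: no left child.
    At L: go right to E.
      Visit E.
      At E: go left to K.
        K is a leaf — visit K.
      At E: go right to D.
        Visit D.
        At D: go left to H.
          H is a leaf — visit H.
        At D: no right child.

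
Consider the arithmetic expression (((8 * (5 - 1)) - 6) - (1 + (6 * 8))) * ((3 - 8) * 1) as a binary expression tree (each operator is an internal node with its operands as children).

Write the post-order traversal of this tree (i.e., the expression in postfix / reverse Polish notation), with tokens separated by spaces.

8 5 1 - * 6 - 1 6 8 * + - 3 8 - 1 * *

Post-order on an expression tree gives postfix notation: for each operator, emit left operand, right operand, then the operator.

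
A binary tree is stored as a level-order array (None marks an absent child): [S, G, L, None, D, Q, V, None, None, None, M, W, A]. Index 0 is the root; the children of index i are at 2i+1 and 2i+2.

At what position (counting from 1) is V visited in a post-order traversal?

Post-order visits the left subtree, then the right subtree, then the node.
At S: go left to G.
  At G: no left child.
  At G: go right to D.
    At D: no left child.
    At D: go right to M.
      M is a leaf — visit M.
    Visit D.
  Visit G.
At S: go right to L.
  At L: go left to Q.
    At Q: go left to W.
      W is a leaf — visit W.
    At Q: go right to A.
      A is a leaf — visit A.
    Visit Q.
  At L: go right to V.
    V is a leaf — visit V.
  Visit L.
Visit S.
Full post-order sequence: M, D, G, W, A, Q, V, L, S.

7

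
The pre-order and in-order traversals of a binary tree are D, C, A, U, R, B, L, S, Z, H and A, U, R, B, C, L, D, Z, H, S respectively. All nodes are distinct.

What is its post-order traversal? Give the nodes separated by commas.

B, R, U, A, L, C, H, Z, S, D

The first element of pre-order is the root; it splits in-order into left and right subtrees.
Root D: left subtree has 6 nodes {A, U, R, B, C, L}, right has 3 {Z, H, S}.
  Root C: left subtree has 4 nodes {A, U, R, B}, right has 1 {L}.
    Root A: left subtree has 0 nodes { }, right has 3 {U, R, B}.
      Root U: left subtree has 0 nodes { }, right has 2 {R, B}.
        Root R: left subtree has 0 nodes { }, right has 1 {B}.
  Root S: left subtree has 2 nodes {Z, H}, right has 0 { }.
    Root Z: left subtree has 0 nodes { }, right has 1 {H}.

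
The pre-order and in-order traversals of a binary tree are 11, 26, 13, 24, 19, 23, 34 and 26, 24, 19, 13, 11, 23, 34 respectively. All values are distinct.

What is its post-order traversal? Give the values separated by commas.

The first element of pre-order is the root; it splits in-order into left and right subtrees.
Root 11: left subtree has 4 nodes {26, 24, 19, 13}, right has 2 {23, 34}.
  Root 26: left subtree has 0 nodes { }, right has 3 {24, 19, 13}.
    Root 13: left subtree has 2 nodes {24, 19}, right has 0 { }.
      Root 24: left subtree has 0 nodes { }, right has 1 {19}.
  Root 23: left subtree has 0 nodes { }, right has 1 {34}.

19, 24, 13, 26, 34, 23, 11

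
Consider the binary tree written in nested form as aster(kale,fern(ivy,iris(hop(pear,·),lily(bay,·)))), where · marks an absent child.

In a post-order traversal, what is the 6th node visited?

lily

Post-order visits the left subtree, then the right subtree, then the node.
At aster: go left to kale.
  kale is a leaf — visit kale.
At aster: go right to fern.
  At fern: go left to ivy.
    ivy is a leaf — visit ivy.
  At fern: go right to iris.
    At iris: go left to hop.
      At hop: go left to pear.
        pear is a leaf — visit pear.
      At hop: no right child.
      Visit hop.
    At iris: go right to lily.
      At lily: go left to bay.
        bay is a leaf — visit bay.
      At lily: no right child.
      Visit lily.
    Visit iris.
  Visit fern.
Visit aster.
Full post-order sequence: kale, ivy, pear, hop, bay, lily, iris, fern, aster.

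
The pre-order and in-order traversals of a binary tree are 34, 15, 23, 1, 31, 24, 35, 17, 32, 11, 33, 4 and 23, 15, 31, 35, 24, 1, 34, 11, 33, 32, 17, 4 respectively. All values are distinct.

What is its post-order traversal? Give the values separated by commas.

The first element of pre-order is the root; it splits in-order into left and right subtrees.
Root 34: left subtree has 6 nodes {23, 15, 31, 35, 24, 1}, right has 5 {11, 33, 32, 17, 4}.
  Root 15: left subtree has 1 node {23}, right has 4 {31, 35, 24, 1}.
    Root 1: left subtree has 3 nodes {31, 35, 24}, right has 0 { }.
      Root 31: left subtree has 0 nodes { }, right has 2 {35, 24}.
        Root 24: left subtree has 1 node {35}, right has 0 { }.
  Root 17: left subtree has 3 nodes {11, 33, 32}, right has 1 {4}.
    Root 32: left subtree has 2 nodes {11, 33}, right has 0 { }.
      Root 11: left subtree has 0 nodes { }, right has 1 {33}.

23, 35, 24, 31, 1, 15, 33, 11, 32, 4, 17, 34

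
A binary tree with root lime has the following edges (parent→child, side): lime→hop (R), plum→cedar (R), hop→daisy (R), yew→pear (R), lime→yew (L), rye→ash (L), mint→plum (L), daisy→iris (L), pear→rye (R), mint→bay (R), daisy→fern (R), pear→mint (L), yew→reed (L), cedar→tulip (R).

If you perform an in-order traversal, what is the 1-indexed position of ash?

9

In-order visits the left subtree, then the node, then the right subtree.
At lime: go left to yew.
  At yew: go left to reed.
    reed is a leaf — visit reed.
  Visit yew.
  At yew: go right to pear.
    At pear: go left to mint.
      At mint: go left to plum.
        At plum: no left child.
        Visit plum.
        At plum: go right to cedar.
          At cedar: no left child.
          Visit cedar.
          At cedar: go right to tulip.
            tulip is a leaf — visit tulip.
      Visit mint.
      At mint: go right to bay.
        bay is a leaf — visit bay.
    Visit pear.
    At pear: go right to rye.
      At rye: go left to ash.
        ash is a leaf — visit ash.
      Visit rye.
      At rye: no right child.
Visit lime.
At lime: go right to hop.
  At hop: no left child.
  Visit hop.
  At hop: go right to daisy.
    At daisy: go left to iris.
      iris is a leaf — visit iris.
    Visit daisy.
    At daisy: go right to fern.
      fern is a leaf — visit fern.
Full in-order sequence: reed, yew, plum, cedar, tulip, mint, bay, pear, ash, rye, lime, hop, iris, daisy, fern.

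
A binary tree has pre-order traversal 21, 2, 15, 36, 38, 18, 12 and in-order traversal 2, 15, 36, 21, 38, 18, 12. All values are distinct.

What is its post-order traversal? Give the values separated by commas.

The first element of pre-order is the root; it splits in-order into left and right subtrees.
Root 21: left subtree has 3 nodes {2, 15, 36}, right has 3 {38, 18, 12}.
  Root 2: left subtree has 0 nodes { }, right has 2 {15, 36}.
    Root 15: left subtree has 0 nodes { }, right has 1 {36}.
  Root 38: left subtree has 0 nodes { }, right has 2 {18, 12}.
    Root 18: left subtree has 0 nodes { }, right has 1 {12}.

36, 15, 2, 12, 18, 38, 21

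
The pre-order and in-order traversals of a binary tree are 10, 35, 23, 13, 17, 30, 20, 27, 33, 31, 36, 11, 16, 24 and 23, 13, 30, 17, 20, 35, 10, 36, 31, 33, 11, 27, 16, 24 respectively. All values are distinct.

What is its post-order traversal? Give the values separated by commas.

30, 20, 17, 13, 23, 35, 36, 31, 11, 33, 24, 16, 27, 10

The first element of pre-order is the root; it splits in-order into left and right subtrees.
Root 10: left subtree has 6 nodes {23, 13, 30, 17, 20, 35}, right has 7 {36, 31, 33, 11, 27, 16, 24}.
  Root 35: left subtree has 5 nodes {23, 13, 30, 17, 20}, right has 0 { }.
    Root 23: left subtree has 0 nodes { }, right has 4 {13, 30, 17, 20}.
      Root 13: left subtree has 0 nodes { }, right has 3 {30, 17, 20}.
        Root 17: left subtree has 1 node {30}, right has 1 {20}.
  Root 27: left subtree has 4 nodes {36, 31, 33, 11}, right has 2 {16, 24}.
    Root 33: left subtree has 2 nodes {36, 31}, right has 1 {11}.
      Root 31: left subtree has 1 node {36}, right has 0 { }.
    Root 16: left subtree has 0 nodes { }, right has 1 {24}.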